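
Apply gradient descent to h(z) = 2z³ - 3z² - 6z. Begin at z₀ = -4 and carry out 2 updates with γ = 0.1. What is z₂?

-166.336

h′(z) = 6z² - 6z - 6
z₁ = -4 − 0.1·114 = -15.4
z₂ = -15.4 − 0.1·1509.36 = -166.336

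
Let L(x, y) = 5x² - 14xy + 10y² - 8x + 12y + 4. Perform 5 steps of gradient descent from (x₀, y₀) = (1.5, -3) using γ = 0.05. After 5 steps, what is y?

∇L = (10x - 14y - 8, -14x + 20y + 12)
(x₁, y₁) = (1.5, -3) − 0.05·(49, -69) = (-0.95, 0.45)
(x₂, y₂) = (-0.95, 0.45) − 0.05·(-23.8, 34.3) = (0.24, -1.265)
(x₃, y₃) = (0.24, -1.265) − 0.05·(12.11, -16.66) = (-0.3655, -0.432)
(x₄, y₄) = (-0.3655, -0.432) − 0.05·(-5.607, 8.477) = (-0.08515, -0.85585)
(x₅, y₅) = (-0.08515, -0.85585) − 0.05·(3.1304, -3.9249) = (-0.24167, -0.659605)
y = -0.659605

-0.659605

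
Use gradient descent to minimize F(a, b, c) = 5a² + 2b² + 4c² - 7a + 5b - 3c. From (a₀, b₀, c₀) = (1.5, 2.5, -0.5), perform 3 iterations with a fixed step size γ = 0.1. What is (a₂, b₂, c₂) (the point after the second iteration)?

∇F = (10a - 7, 4b + 5, 8c - 3)
(a₁, b₁, c₁) = (1.5, 2.5, -0.5) − 0.1·(8, 15, -7) = (0.7, 1, 0.2)
(a₂, b₂, c₂) = (0.7, 1, 0.2) − 0.1·(0, 9, -1.4) = (0.7, 0.1, 0.34)

(0.7, 0.1, 0.34)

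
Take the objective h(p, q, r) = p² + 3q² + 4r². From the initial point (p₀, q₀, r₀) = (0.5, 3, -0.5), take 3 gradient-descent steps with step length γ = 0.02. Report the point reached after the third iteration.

∇h = (2p, 6q, 8r)
(p₁, q₁, r₁) = (0.5, 3, -0.5) − 0.02·(1, 18, -4) = (0.48, 2.64, -0.42)
(p₂, q₂, r₂) = (0.48, 2.64, -0.42) − 0.02·(0.96, 15.84, -3.36) = (0.4608, 2.3232, -0.3528)
(p₃, q₃, r₃) = (0.4608, 2.3232, -0.3528) − 0.02·(0.9216, 13.9392, -2.8224) = (0.442368, 2.044416, -0.296352)

(0.442368, 2.044416, -0.296352)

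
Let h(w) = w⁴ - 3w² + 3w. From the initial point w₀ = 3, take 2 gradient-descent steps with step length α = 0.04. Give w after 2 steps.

h′(w) = 4w³ - 6w + 3
Step 1: h′(3) = 93; w₁ = 3 − 0.04·93 = -0.72
Step 2: h′(-0.72) = 5.827008; w₂ = -0.72 − 0.04·5.827008 = -0.95308032

-0.95308032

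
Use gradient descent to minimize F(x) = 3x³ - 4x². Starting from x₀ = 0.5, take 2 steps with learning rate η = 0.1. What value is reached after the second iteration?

F′(x) = 9x² - 8x
x₁ = 0.5 − 0.1·(-1.75) = 0.675
x₂ = 0.675 − 0.1·(-1.299375) = 0.8049375

0.8049375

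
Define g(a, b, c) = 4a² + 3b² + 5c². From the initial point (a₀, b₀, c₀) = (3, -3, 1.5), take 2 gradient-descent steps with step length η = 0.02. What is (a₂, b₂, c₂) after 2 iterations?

(2.1168, -2.3232, 0.96)

∇g = (8a, 6b, 10c)
(a₁, b₁, c₁) = (3, -3, 1.5) − 0.02·(24, -18, 15) = (2.52, -2.64, 1.2)
(a₂, b₂, c₂) = (2.52, -2.64, 1.2) − 0.02·(20.16, -15.84, 12) = (2.1168, -2.3232, 0.96)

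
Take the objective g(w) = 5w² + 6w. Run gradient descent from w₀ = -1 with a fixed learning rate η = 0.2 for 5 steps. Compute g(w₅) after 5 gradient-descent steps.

g′(w) = 10w + 6
Step 1: g′(-1) = -4; w₁ = -1 − 0.2·(-4) = -0.2
Step 2: g′(-0.2) = 4; w₂ = -0.2 − 0.2·4 = -1
Step 3: g′(-1) = -4; w₃ = -1 − 0.2·(-4) = -0.2
Step 4: g′(-0.2) = 4; w₄ = -0.2 − 0.2·4 = -1
Step 5: g′(-1) = -4; w₅ = -1 − 0.2·(-4) = -0.2
g(-0.2) = -1

-1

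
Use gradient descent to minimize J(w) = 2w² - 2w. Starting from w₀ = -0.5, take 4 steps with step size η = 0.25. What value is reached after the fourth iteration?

0.5

J′(w) = 4w - 2
Step 1: J′(-0.5) = -4; w₁ = -0.5 − 0.25·(-4) = 0.5
Step 2: J′(0.5) = 0; w₂ = 0.5 − 0.25·0 = 0.5
Step 3: J′(0.5) = 0; w₃ = 0.5 − 0.25·0 = 0.5
Step 4: J′(0.5) = 0; w₄ = 0.5 − 0.25·0 = 0.5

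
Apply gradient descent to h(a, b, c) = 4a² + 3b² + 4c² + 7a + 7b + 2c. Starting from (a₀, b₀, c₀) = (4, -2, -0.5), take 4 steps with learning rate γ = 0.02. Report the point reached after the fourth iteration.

∇h = (8a + 7, 6b + 7, 8c + 2)
(a₁, b₁, c₁) = (4, -2, -0.5) − 0.02·(39, -5, -2) = (3.22, -1.9, -0.46)
(a₂, b₂, c₂) = (3.22, -1.9, -0.46) − 0.02·(32.76, -4.4, -1.68) = (2.5648, -1.812, -0.4264)
(a₃, b₃, c₃) = (2.5648, -1.812, -0.4264) − 0.02·(27.5184, -3.872, -1.4112) = (2.014432, -1.73456, -0.398176)
(a₄, b₄, c₄) = (2.014432, -1.73456, -0.398176) − 0.02·(23.115456, -3.40736, -1.185408) = (1.55212288, -1.6664128, -0.37446784)

(1.55212288, -1.6664128, -0.37446784)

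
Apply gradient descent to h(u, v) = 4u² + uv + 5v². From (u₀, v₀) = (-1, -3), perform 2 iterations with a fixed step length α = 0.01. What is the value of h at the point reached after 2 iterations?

∇h = (8u + v, u + 10v)
Step 1: at (-1, -3), ∇h = (-11, -31) → (-1, -3) − 0.01·(-11, -31) = (-0.89, -2.69)
Step 2: at (-0.89, -2.69), ∇h = (-9.81, -27.79) → (-0.89, -2.69) − 0.01·(-9.81, -27.79) = (-0.7919, -2.4121)
h(-0.7919, -2.4121) = 33.50969648

33.50969648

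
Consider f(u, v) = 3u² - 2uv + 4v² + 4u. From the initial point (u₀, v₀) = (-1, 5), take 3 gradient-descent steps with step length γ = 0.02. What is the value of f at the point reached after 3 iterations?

34.749739159552

∇f = (6u - 2v + 4, -2u + 8v)
(u₁, v₁) = (-1, 5) − 0.02·(-12, 42) = (-0.76, 4.16)
(u₂, v₂) = (-0.76, 4.16) − 0.02·(-8.88, 34.8) = (-0.5824, 3.464)
(u₃, v₃) = (-0.5824, 3.464) − 0.02·(-6.4224, 28.8768) = (-0.453952, 2.886464)
f(-0.453952, 2.886464) = 34.749739159552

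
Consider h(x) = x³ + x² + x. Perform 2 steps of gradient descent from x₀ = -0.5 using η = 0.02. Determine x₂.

-0.5303135

h′(x) = 3x² + 2x + 1
Step 1: h′(-0.5) = 0.75; x₁ = -0.5 − 0.02·0.75 = -0.515
Step 2: h′(-0.515) = 0.765675; x₂ = -0.515 − 0.02·0.765675 = -0.5303135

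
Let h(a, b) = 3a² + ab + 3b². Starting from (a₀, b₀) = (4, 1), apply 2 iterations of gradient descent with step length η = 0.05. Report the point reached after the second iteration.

(1.9, 0.2125)

∇h = (6a + b, a + 6b)
Step 1: at (4, 1), ∇h = (25, 10) → (4, 1) − 0.05·(25, 10) = (2.75, 0.5)
Step 2: at (2.75, 0.5), ∇h = (17, 5.75) → (2.75, 0.5) − 0.05·(17, 5.75) = (1.9, 0.2125)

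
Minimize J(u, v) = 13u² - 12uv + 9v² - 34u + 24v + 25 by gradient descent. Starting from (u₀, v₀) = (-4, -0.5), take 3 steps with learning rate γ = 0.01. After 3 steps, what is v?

∇J = (26u - 12v - 34, -12u + 18v + 24)
(u₁, v₁) = (-4, -0.5) − 0.01·(-132, 63) = (-2.68, -1.13)
(u₂, v₂) = (-2.68, -1.13) − 0.01·(-90.12, 35.82) = (-1.7788, -1.4882)
(u₃, v₃) = (-1.7788, -1.4882) − 0.01·(-62.3904, 18.558) = (-1.154896, -1.67378)
v = -1.67378

-1.67378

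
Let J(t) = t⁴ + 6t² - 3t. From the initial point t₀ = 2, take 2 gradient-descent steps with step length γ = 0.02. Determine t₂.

J′(t) = 4t³ + 12t - 3
Step 1: J′(2) = 53; t₁ = 2 − 0.02·53 = 0.94
Step 2: J′(0.94) = 11.602336; t₂ = 0.94 − 0.02·11.602336 = 0.70795328

0.70795328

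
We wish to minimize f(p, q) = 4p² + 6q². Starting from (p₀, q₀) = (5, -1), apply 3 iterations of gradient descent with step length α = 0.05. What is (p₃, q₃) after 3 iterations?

∇f = (8p, 12q)
(p₁, q₁) = (5, -1) − 0.05·(40, -12) = (3, -0.4)
(p₂, q₂) = (3, -0.4) − 0.05·(24, -4.8) = (1.8, -0.16)
(p₃, q₃) = (1.8, -0.16) − 0.05·(14.4, -1.92) = (1.08, -0.064)

(1.08, -0.064)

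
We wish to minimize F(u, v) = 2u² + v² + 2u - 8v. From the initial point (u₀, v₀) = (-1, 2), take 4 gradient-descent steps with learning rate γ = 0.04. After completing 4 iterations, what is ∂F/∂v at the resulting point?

∇F = (4u + 2, 2v - 8)
(u₁, v₁) = (-1, 2) − 0.04·(-2, -4) = (-0.92, 2.16)
(u₂, v₂) = (-0.92, 2.16) − 0.04·(-1.68, -3.68) = (-0.8528, 2.3072)
(u₃, v₃) = (-0.8528, 2.3072) − 0.04·(-1.4112, -3.3856) = (-0.796352, 2.442624)
(u₄, v₄) = (-0.796352, 2.442624) − 0.04·(-1.185408, -3.114752) = (-0.74893568, 2.56721408)
∂F/∂v at (-0.74893568, 2.56721408) = -2.86557184

-2.86557184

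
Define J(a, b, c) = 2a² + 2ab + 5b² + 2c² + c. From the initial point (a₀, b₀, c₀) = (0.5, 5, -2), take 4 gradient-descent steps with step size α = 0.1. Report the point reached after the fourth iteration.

∇J = (4a + 2b, 2a + 10b, 4c + 1)
(a₁, b₁, c₁) = (0.5, 5, -2) − 0.1·(12, 51, -7) = (-0.7, -0.1, -1.3)
(a₂, b₂, c₂) = (-0.7, -0.1, -1.3) − 0.1·(-3, -2.4, -4.2) = (-0.4, 0.14, -0.88)
(a₃, b₃, c₃) = (-0.4, 0.14, -0.88) − 0.1·(-1.32, 0.6, -2.52) = (-0.268, 0.08, -0.628)
(a₄, b₄, c₄) = (-0.268, 0.08, -0.628) − 0.1·(-0.912, 0.264, -1.512) = (-0.1768, 0.0536, -0.4768)

(-0.1768, 0.0536, -0.4768)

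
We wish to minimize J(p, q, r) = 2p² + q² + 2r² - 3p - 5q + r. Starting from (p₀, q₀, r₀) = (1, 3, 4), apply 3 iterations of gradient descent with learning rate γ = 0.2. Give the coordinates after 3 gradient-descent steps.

(0.752, 2.608, -0.216)

∇J = (4p - 3, 2q - 5, 4r + 1)
Step 1: at (1, 3, 4), ∇J = (1, 1, 17) → (1, 3, 4) − 0.2·(1, 1, 17) = (0.8, 2.8, 0.6)
Step 2: at (0.8, 2.8, 0.6), ∇J = (0.2, 0.6, 3.4) → (0.8, 2.8, 0.6) − 0.2·(0.2, 0.6, 3.4) = (0.76, 2.68, -0.08)
Step 3: at (0.76, 2.68, -0.08), ∇J = (0.04, 0.36, 0.68) → (0.76, 2.68, -0.08) − 0.2·(0.04, 0.36, 0.68) = (0.752, 2.608, -0.216)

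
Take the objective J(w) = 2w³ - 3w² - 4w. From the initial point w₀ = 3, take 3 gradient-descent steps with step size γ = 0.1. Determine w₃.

J′(w) = 6w² - 6w - 4
w₁ = 3 − 0.1·32 = -0.2
w₂ = -0.2 − 0.1·(-2.56) = 0.056
w₃ = 0.056 − 0.1·(-4.317184) = 0.4877184

0.4877184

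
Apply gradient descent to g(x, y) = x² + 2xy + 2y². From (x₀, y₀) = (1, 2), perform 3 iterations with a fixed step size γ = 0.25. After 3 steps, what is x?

∇g = (2x + 2y, 2x + 4y)
(x₁, y₁) = (1, 2) − 0.25·(6, 10) = (-0.5, -0.5)
(x₂, y₂) = (-0.5, -0.5) − 0.25·(-2, -3) = (0, 0.25)
(x₃, y₃) = (0, 0.25) − 0.25·(0.5, 1) = (-0.125, 0)
x = -0.125

-0.125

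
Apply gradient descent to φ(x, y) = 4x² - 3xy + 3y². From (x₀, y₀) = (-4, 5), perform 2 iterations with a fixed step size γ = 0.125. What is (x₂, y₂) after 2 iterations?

∇φ = (8x - 3y, -3x + 6y)
Step 1: at (-4, 5), ∇φ = (-47, 42) → (-4, 5) − 0.125·(-47, 42) = (1.875, -0.25)
Step 2: at (1.875, -0.25), ∇φ = (15.75, -7.125) → (1.875, -0.25) − 0.125·(15.75, -7.125) = (-0.09375, 0.640625)

(-0.09375, 0.640625)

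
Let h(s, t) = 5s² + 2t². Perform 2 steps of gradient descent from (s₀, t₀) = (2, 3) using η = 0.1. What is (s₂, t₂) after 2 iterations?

∇h = (10s, 4t)
(s₁, t₁) = (2, 3) − 0.1·(20, 12) = (0, 1.8)
(s₂, t₂) = (0, 1.8) − 0.1·(0, 7.2) = (0, 1.08)

(0, 1.08)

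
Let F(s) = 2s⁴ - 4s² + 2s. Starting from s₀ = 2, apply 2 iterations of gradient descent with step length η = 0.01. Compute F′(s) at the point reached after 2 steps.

F′(s) = 8s³ - 8s + 2
Step 1: F′(2) = 50; s₁ = 2 − 0.01·50 = 1.5
Step 2: F′(1.5) = 17; s₂ = 1.5 − 0.01·17 = 1.33
F′(s) at (1.33) = 10.181096

10.181096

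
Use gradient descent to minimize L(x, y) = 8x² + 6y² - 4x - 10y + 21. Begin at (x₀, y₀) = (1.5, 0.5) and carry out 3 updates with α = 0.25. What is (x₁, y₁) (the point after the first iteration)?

∇L = (16x - 4, 12y - 10)
Step 1: at (1.5, 0.5), ∇L = (20, -4) → (1.5, 0.5) − 0.25·(20, -4) = (-3.5, 1.5)

(-3.5, 1.5)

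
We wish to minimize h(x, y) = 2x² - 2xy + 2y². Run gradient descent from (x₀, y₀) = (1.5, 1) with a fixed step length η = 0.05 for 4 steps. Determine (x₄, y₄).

(0.88015, 0.7601)

∇h = (4x - 2y, -2x + 4y)
Step 1: at (1.5, 1), ∇h = (4, 1) → (1.5, 1) − 0.05·(4, 1) = (1.3, 0.95)
Step 2: at (1.3, 0.95), ∇h = (3.3, 1.2) → (1.3, 0.95) − 0.05·(3.3, 1.2) = (1.135, 0.89)
Step 3: at (1.135, 0.89), ∇h = (2.76, 1.29) → (1.135, 0.89) − 0.05·(2.76, 1.29) = (0.997, 0.8255)
Step 4: at (0.997, 0.8255), ∇h = (2.337, 1.308) → (0.997, 0.8255) − 0.05·(2.337, 1.308) = (0.88015, 0.7601)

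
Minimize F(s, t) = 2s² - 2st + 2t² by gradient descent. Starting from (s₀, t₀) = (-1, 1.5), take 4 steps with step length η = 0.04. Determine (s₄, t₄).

(-0.23792896, 0.59612544)

∇F = (4s - 2t, -2s + 4t)
(s₁, t₁) = (-1, 1.5) − 0.04·(-7, 8) = (-0.72, 1.18)
(s₂, t₂) = (-0.72, 1.18) − 0.04·(-5.24, 6.16) = (-0.5104, 0.9336)
(s₃, t₃) = (-0.5104, 0.9336) − 0.04·(-3.9088, 4.7552) = (-0.354048, 0.743392)
(s₄, t₄) = (-0.354048, 0.743392) − 0.04·(-2.902976, 3.681664) = (-0.23792896, 0.59612544)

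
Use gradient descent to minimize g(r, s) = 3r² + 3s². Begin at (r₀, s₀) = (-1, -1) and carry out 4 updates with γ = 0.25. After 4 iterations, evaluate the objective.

0.0234375

∇g = (6r, 6s)
(r₁, s₁) = (-1, -1) − 0.25·(-6, -6) = (0.5, 0.5)
(r₂, s₂) = (0.5, 0.5) − 0.25·(3, 3) = (-0.25, -0.25)
(r₃, s₃) = (-0.25, -0.25) − 0.25·(-1.5, -1.5) = (0.125, 0.125)
(r₄, s₄) = (0.125, 0.125) − 0.25·(0.75, 0.75) = (-0.0625, -0.0625)
g(-0.0625, -0.0625) = 0.0234375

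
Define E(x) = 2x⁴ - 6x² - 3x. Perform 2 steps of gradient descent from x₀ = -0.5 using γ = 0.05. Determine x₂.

E′(x) = 8x³ - 12x - 3
Step 1: E′(-0.5) = 2; x₁ = -0.5 − 0.05·2 = -0.6
Step 2: E′(-0.6) = 2.472; x₂ = -0.6 − 0.05·2.472 = -0.7236

-0.7236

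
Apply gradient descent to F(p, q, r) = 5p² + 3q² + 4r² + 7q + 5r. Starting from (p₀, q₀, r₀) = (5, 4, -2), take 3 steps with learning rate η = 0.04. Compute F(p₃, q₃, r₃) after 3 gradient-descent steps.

16.365904617472

∇F = (10p, 6q + 7, 8r + 5)
Step 1: at (5, 4, -2), ∇F = (50, 31, -11) → (5, 4, -2) − 0.04·(50, 31, -11) = (3, 2.76, -1.56)
Step 2: at (3, 2.76, -1.56), ∇F = (30, 23.56, -7.48) → (3, 2.76, -1.56) − 0.04·(30, 23.56, -7.48) = (1.8, 1.8176, -1.2608)
Step 3: at (1.8, 1.8176, -1.2608), ∇F = (18, 17.9056, -5.0864) → (1.8, 1.8176, -1.2608) − 0.04·(18, 17.9056, -5.0864) = (1.08, 1.101376, -1.057344)
F(1.08, 1.101376, -1.057344) = 16.365904617472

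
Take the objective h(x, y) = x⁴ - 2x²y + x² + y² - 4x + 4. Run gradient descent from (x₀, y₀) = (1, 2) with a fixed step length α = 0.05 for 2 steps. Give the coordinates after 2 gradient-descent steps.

(1.4246, 1.879)

∇h = (4x³ - 4xy + 2x - 4, -2x² + 2y)
Step 1: at (1, 2), ∇h = (-6, 2) → (1, 2) − 0.05·(-6, 2) = (1.3, 1.9)
Step 2: at (1.3, 1.9), ∇h = (-2.492, 0.42) → (1.3, 1.9) − 0.05·(-2.492, 0.42) = (1.4246, 1.879)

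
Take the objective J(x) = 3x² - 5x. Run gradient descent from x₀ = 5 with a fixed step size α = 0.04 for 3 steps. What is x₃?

2.6624

J′(x) = 6x - 5
Step 1: J′(5) = 25; x₁ = 5 − 0.04·25 = 4
Step 2: J′(4) = 19; x₂ = 4 − 0.04·19 = 3.24
Step 3: J′(3.24) = 14.44; x₃ = 3.24 − 0.04·14.44 = 2.6624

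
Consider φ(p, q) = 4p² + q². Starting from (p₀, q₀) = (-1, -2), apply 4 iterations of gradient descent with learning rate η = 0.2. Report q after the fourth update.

-0.2592

∇φ = (8p, 2q)
(p₁, q₁) = (-1, -2) − 0.2·(-8, -4) = (0.6, -1.2)
(p₂, q₂) = (0.6, -1.2) − 0.2·(4.8, -2.4) = (-0.36, -0.72)
(p₃, q₃) = (-0.36, -0.72) − 0.2·(-2.88, -1.44) = (0.216, -0.432)
(p₄, q₄) = (0.216, -0.432) − 0.2·(1.728, -0.864) = (-0.1296, -0.2592)
q = -0.2592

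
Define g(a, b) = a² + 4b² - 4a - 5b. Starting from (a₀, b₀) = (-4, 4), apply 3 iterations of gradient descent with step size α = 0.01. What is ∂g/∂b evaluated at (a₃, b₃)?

∇g = (2a - 4, 8b - 5)
Step 1: at (-4, 4), ∇g = (-12, 27) → (-4, 4) − 0.01·(-12, 27) = (-3.88, 3.73)
Step 2: at (-3.88, 3.73), ∇g = (-11.76, 24.84) → (-3.88, 3.73) − 0.01·(-11.76, 24.84) = (-3.7624, 3.4816)
Step 3: at (-3.7624, 3.4816), ∇g = (-11.5248, 22.8528) → (-3.7624, 3.4816) − 0.01·(-11.5248, 22.8528) = (-3.647152, 3.253072)
∂g/∂b at (-3.647152, 3.253072) = 21.024576

21.024576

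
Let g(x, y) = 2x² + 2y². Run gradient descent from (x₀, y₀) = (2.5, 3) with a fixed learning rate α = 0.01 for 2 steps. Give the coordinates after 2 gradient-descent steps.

(2.304, 2.7648)

∇g = (4x, 4y)
Step 1: at (2.5, 3), ∇g = (10, 12) → (2.5, 3) − 0.01·(10, 12) = (2.4, 2.88)
Step 2: at (2.4, 2.88), ∇g = (9.6, 11.52) → (2.4, 2.88) − 0.01·(9.6, 11.52) = (2.304, 2.7648)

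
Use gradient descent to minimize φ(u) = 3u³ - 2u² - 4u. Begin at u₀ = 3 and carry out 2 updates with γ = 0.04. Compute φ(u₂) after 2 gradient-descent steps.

-2.362099335168

φ′(u) = 9u² - 4u - 4
Step 1: φ′(3) = 65; u₁ = 3 − 0.04·65 = 0.4
Step 2: φ′(0.4) = -4.16; u₂ = 0.4 − 0.04·(-4.16) = 0.5664
φ(0.5664) = -2.362099335168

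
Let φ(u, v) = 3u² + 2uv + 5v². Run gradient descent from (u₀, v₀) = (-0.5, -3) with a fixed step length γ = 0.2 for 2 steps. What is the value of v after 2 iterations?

∇φ = (6u + 2v, 2u + 10v)
Step 1: at (-0.5, -3), ∇φ = (-9, -31) → (-0.5, -3) − 0.2·(-9, -31) = (1.3, 3.2)
Step 2: at (1.3, 3.2), ∇φ = (14.2, 34.6) → (1.3, 3.2) − 0.2·(14.2, 34.6) = (-1.54, -3.72)
v = -3.72

-3.72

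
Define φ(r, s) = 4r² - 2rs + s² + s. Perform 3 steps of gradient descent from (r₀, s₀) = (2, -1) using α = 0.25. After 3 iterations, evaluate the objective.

∇φ = (8r - 2s, -2r + 2s + 1)
Step 1: at (2, -1), ∇φ = (18, -5) → (2, -1) − 0.25·(18, -5) = (-2.5, 0.25)
Step 2: at (-2.5, 0.25), ∇φ = (-20.5, 6.5) → (-2.5, 0.25) − 0.25·(-20.5, 6.5) = (2.625, -1.375)
Step 3: at (2.625, -1.375), ∇φ = (23.75, -7) → (2.625, -1.375) − 0.25·(23.75, -7) = (-3.3125, 0.375)
φ(-3.3125, 0.375) = 46.890625

46.890625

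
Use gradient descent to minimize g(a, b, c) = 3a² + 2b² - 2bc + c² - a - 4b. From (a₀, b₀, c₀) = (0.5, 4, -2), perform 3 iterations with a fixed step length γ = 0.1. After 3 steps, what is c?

∇g = (6a - 1, 4b - 2c - 4, -2b + 2c)
Step 1: at (0.5, 4, -2), ∇g = (2, 16, -12) → (0.5, 4, -2) − 0.1·(2, 16, -12) = (0.3, 2.4, -0.8)
Step 2: at (0.3, 2.4, -0.8), ∇g = (0.8, 7.2, -6.4) → (0.3, 2.4, -0.8) − 0.1·(0.8, 7.2, -6.4) = (0.22, 1.68, -0.16)
Step 3: at (0.22, 1.68, -0.16), ∇g = (0.32, 3.04, -3.68) → (0.22, 1.68, -0.16) − 0.1·(0.32, 3.04, -3.68) = (0.188, 1.376, 0.208)
c = 0.208

0.208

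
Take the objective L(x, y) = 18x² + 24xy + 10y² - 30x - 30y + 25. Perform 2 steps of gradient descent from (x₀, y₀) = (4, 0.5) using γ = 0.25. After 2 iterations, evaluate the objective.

4655144

∇L = (36x + 24y - 30, 24x + 20y - 30)
(x₁, y₁) = (4, 0.5) − 0.25·(126, 76) = (-27.5, -18.5)
(x₂, y₂) = (-27.5, -18.5) − 0.25·(-1464, -1060) = (338.5, 246.5)
L(338.5, 246.5) = 4655144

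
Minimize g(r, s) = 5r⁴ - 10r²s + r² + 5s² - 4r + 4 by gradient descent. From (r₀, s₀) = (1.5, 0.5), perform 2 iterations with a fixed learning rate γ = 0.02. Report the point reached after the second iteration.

∇g = (20r³ - 20rs + 2r - 4, -10r² + 10s)
Step 1: at (1.5, 0.5), ∇g = (51.5, -17.5) → (1.5, 0.5) − 0.02·(51.5, -17.5) = (0.47, 0.85)
Step 2: at (0.47, 0.85), ∇g = (-8.97354, 6.291) → (0.47, 0.85) − 0.02·(-8.97354, 6.291) = (0.6494708, 0.72418)

(0.6494708, 0.72418)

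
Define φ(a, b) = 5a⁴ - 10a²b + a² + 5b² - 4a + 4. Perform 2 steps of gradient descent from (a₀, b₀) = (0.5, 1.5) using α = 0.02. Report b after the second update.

1.13122

∇φ = (20a³ - 20ab + 2a - 4, -10a² + 10b)
Step 1: at (0.5, 1.5), ∇φ = (-15.5, 12.5) → (0.5, 1.5) − 0.02·(-15.5, 12.5) = (0.81, 1.25)
Step 2: at (0.81, 1.25), ∇φ = (-12.00118, 5.939) → (0.81, 1.25) − 0.02·(-12.00118, 5.939) = (1.0500236, 1.13122)
b = 1.13122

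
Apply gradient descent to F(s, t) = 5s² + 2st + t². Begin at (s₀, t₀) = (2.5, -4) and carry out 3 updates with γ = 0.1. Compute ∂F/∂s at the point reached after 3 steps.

0.952

∇F = (10s + 2t, 2s + 2t)
Step 1: at (2.5, -4), ∇F = (17, -3) → (2.5, -4) − 0.1·(17, -3) = (0.8, -3.7)
Step 2: at (0.8, -3.7), ∇F = (0.6, -5.8) → (0.8, -3.7) − 0.1·(0.6, -5.8) = (0.74, -3.12)
Step 3: at (0.74, -3.12), ∇F = (1.16, -4.76) → (0.74, -3.12) − 0.1·(1.16, -4.76) = (0.624, -2.644)
∂F/∂s at (0.624, -2.644) = 0.952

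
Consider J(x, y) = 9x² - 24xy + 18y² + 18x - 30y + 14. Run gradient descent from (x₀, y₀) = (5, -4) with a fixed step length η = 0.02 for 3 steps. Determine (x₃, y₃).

(1.116608, 1.582016)

∇J = (18x - 24y + 18, -24x + 36y - 30)
(x₁, y₁) = (5, -4) − 0.02·(204, -294) = (0.92, 1.88)
(x₂, y₂) = (0.92, 1.88) − 0.02·(-10.56, 15.6) = (1.1312, 1.568)
(x₃, y₃) = (1.1312, 1.568) − 0.02·(0.7296, -0.7008) = (1.116608, 1.582016)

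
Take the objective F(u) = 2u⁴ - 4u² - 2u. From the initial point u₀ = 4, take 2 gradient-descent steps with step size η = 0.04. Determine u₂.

F′(u) = 8u³ - 8u - 2
Step 1: F′(4) = 478; u₁ = 4 − 0.04·478 = -15.12
Step 2: F′(-15.12) = -27534.237824; u₂ = -15.12 − 0.04·(-27534.237824) = 1086.24951296

1086.24951296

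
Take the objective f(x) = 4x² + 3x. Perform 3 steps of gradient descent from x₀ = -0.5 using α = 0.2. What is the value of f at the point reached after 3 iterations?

-0.559584

f′(x) = 8x + 3
Step 1: f′(-0.5) = -1; x₁ = -0.5 − 0.2·(-1) = -0.3
Step 2: f′(-0.3) = 0.6; x₂ = -0.3 − 0.2·0.6 = -0.42
Step 3: f′(-0.42) = -0.36; x₃ = -0.42 − 0.2·(-0.36) = -0.348
f(-0.348) = -0.559584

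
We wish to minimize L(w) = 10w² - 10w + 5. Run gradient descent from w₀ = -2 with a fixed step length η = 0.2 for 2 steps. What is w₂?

L′(w) = 20w - 10
w₁ = -2 − 0.2·(-50) = 8
w₂ = 8 − 0.2·150 = -22

-22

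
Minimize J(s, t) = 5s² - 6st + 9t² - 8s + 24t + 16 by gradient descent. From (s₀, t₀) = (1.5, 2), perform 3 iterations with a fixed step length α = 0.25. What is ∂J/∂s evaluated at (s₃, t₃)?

1773

∇J = (10s - 6t - 8, -6s + 18t + 24)
(s₁, t₁) = (1.5, 2) − 0.25·(-5, 51) = (2.75, -10.75)
(s₂, t₂) = (2.75, -10.75) − 0.25·(84, -186) = (-18.25, 35.75)
(s₃, t₃) = (-18.25, 35.75) − 0.25·(-405, 777) = (83, -158.5)
∂J/∂s at (83, -158.5) = 1773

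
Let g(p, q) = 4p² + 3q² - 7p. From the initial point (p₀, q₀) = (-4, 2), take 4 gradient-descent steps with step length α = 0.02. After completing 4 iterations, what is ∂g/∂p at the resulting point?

∇g = (8p - 7, 6q)
Step 1: at (-4, 2), ∇g = (-39, 12) → (-4, 2) − 0.02·(-39, 12) = (-3.22, 1.76)
Step 2: at (-3.22, 1.76), ∇g = (-32.76, 10.56) → (-3.22, 1.76) − 0.02·(-32.76, 10.56) = (-2.5648, 1.5488)
Step 3: at (-2.5648, 1.5488), ∇g = (-27.5184, 9.2928) → (-2.5648, 1.5488) − 0.02·(-27.5184, 9.2928) = (-2.014432, 1.362944)
Step 4: at (-2.014432, 1.362944), ∇g = (-23.115456, 8.177664) → (-2.014432, 1.362944) − 0.02·(-23.115456, 8.177664) = (-1.55212288, 1.19939072)
∂g/∂p at (-1.55212288, 1.19939072) = -19.41698304

-19.41698304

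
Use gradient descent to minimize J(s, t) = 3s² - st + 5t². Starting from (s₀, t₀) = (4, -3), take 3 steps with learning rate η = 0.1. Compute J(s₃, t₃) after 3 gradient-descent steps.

0.170915

∇J = (6s - t, -s + 10t)
(s₁, t₁) = (4, -3) − 0.1·(27, -34) = (1.3, 0.4)
(s₂, t₂) = (1.3, 0.4) − 0.1·(7.4, 2.7) = (0.56, 0.13)
(s₃, t₃) = (0.56, 0.13) − 0.1·(3.23, 0.74) = (0.237, 0.056)
J(0.237, 0.056) = 0.170915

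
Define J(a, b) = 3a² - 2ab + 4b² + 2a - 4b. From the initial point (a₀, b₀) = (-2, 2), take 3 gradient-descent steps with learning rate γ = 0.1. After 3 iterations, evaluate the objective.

∇J = (6a - 2b + 2, -2a + 8b - 4)
Step 1: at (-2, 2), ∇J = (-14, 16) → (-2, 2) − 0.1·(-14, 16) = (-0.6, 0.4)
Step 2: at (-0.6, 0.4), ∇J = (-2.4, 0.4) → (-0.6, 0.4) − 0.1·(-2.4, 0.4) = (-0.36, 0.36)
Step 3: at (-0.36, 0.36), ∇J = (-0.88, -0.4) → (-0.36, 0.36) − 0.1·(-0.88, -0.4) = (-0.272, 0.4)
J(-0.272, 0.4) = -1.064448

-1.064448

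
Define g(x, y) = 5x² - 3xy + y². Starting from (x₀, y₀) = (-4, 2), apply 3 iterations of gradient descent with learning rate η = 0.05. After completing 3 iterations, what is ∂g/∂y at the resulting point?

∇g = (10x - 3y, -3x + 2y)
(x₁, y₁) = (-4, 2) − 0.05·(-46, 16) = (-1.7, 1.2)
(x₂, y₂) = (-1.7, 1.2) − 0.05·(-20.6, 7.5) = (-0.67, 0.825)
(x₃, y₃) = (-0.67, 0.825) − 0.05·(-9.175, 3.66) = (-0.21125, 0.642)
∂g/∂y at (-0.21125, 0.642) = 1.91775

1.91775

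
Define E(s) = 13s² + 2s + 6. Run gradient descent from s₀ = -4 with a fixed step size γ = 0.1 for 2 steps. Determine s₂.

-10.12

E′(s) = 26s + 2
s₁ = -4 − 0.1·(-102) = 6.2
s₂ = 6.2 − 0.1·163.2 = -10.12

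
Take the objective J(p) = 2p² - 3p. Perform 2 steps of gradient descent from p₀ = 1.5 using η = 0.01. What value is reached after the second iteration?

J′(p) = 4p - 3
p₁ = 1.5 − 0.01·3 = 1.47
p₂ = 1.47 − 0.01·2.88 = 1.4412

1.4412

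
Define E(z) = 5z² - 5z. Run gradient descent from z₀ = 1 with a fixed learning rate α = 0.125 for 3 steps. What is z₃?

E′(z) = 10z - 5
z₁ = 1 − 0.125·5 = 0.375
z₂ = 0.375 − 0.125·(-1.25) = 0.53125
z₃ = 0.53125 − 0.125·0.3125 = 0.4921875

0.4921875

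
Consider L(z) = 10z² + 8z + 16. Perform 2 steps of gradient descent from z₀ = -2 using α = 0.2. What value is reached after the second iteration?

-14.8

L′(z) = 20z + 8
Step 1: L′(-2) = -32; z₁ = -2 − 0.2·(-32) = 4.4
Step 2: L′(4.4) = 96; z₂ = 4.4 − 0.2·96 = -14.8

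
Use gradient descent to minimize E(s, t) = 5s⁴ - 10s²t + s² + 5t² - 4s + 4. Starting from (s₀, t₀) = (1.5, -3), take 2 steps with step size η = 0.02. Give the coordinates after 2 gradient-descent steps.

∇E = (20s³ - 20st + 2s - 4, -10s² + 10t)
(s₁, t₁) = (1.5, -3) − 0.02·(156.5, -52.5) = (-1.63, -1.95)
(s₂, t₂) = (-1.63, -1.95) − 0.02·(-157.44494, -46.069) = (1.5188988, -1.02862)

(1.5188988, -1.02862)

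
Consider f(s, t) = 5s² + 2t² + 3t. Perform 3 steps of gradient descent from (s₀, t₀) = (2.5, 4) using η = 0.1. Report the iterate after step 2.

(0, 0.96)

∇f = (10s, 4t + 3)
Step 1: at (2.5, 4), ∇f = (25, 19) → (2.5, 4) − 0.1·(25, 19) = (0, 2.1)
Step 2: at (0, 2.1), ∇f = (0, 11.4) → (0, 2.1) − 0.1·(0, 11.4) = (0, 0.96)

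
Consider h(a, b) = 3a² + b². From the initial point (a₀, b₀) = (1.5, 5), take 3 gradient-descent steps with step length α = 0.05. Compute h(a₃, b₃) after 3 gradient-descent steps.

14.08015575

∇h = (6a, 2b)
(a₁, b₁) = (1.5, 5) − 0.05·(9, 10) = (1.05, 4.5)
(a₂, b₂) = (1.05, 4.5) − 0.05·(6.3, 9) = (0.735, 4.05)
(a₃, b₃) = (0.735, 4.05) − 0.05·(4.41, 8.1) = (0.5145, 3.645)
h(0.5145, 3.645) = 14.08015575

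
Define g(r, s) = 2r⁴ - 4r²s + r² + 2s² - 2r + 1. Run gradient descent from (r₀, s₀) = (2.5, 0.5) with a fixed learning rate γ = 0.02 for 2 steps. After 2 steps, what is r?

0.19546496

∇g = (8r³ - 8rs + 2r - 2, -4r² + 4s)
Step 1: at (2.5, 0.5), ∇g = (118, -23) → (2.5, 0.5) − 0.02·(118, -23) = (0.14, 0.96)
Step 2: at (0.14, 0.96), ∇g = (-2.773248, 3.7616) → (0.14, 0.96) − 0.02·(-2.773248, 3.7616) = (0.19546496, 0.884768)
r = 0.19546496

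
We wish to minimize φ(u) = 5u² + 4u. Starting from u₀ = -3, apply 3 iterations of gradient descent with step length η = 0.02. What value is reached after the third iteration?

-1.7312

φ′(u) = 10u + 4
Step 1: φ′(-3) = -26; u₁ = -3 − 0.02·(-26) = -2.48
Step 2: φ′(-2.48) = -20.8; u₂ = -2.48 − 0.02·(-20.8) = -2.064
Step 3: φ′(-2.064) = -16.64; u₃ = -2.064 − 0.02·(-16.64) = -1.7312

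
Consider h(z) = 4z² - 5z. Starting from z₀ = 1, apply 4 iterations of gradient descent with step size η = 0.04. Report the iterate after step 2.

0.7984

h′(z) = 8z - 5
z₁ = 1 − 0.04·3 = 0.88
z₂ = 0.88 − 0.04·2.04 = 0.7984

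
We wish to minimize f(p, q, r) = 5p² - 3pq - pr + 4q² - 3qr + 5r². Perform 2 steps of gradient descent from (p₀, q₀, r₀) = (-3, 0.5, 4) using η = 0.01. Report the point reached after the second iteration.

(-2.32995, 0.479, 3.21475)

∇f = (10p - 3q - r, -3p + 8q - 3r, -p - 3q + 10r)
(p₁, q₁, r₁) = (-3, 0.5, 4) − 0.01·(-35.5, 1, 41.5) = (-2.645, 0.49, 3.585)
(p₂, q₂, r₂) = (-2.645, 0.49, 3.585) − 0.01·(-31.505, 1.1, 37.025) = (-2.32995, 0.479, 3.21475)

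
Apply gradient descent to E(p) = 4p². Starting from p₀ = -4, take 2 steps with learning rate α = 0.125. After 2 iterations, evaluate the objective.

E′(p) = 8p
Step 1: E′(-4) = -32; p₁ = -4 − 0.125·(-32) = 0
Step 2: E′(0) = 0; p₂ = 0 − 0.125·0 = 0
E(0) = 0

0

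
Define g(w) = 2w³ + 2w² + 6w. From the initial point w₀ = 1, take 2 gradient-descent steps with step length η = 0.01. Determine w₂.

g′(w) = 6w² + 4w + 6
w₁ = 1 − 0.01·16 = 0.84
w₂ = 0.84 − 0.01·13.5936 = 0.704064

0.704064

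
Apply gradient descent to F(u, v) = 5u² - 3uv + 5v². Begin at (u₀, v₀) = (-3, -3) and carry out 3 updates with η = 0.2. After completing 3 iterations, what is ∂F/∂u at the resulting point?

1.344

∇F = (10u - 3v, -3u + 10v)
Step 1: at (-3, -3), ∇F = (-21, -21) → (-3, -3) − 0.2·(-21, -21) = (1.2, 1.2)
Step 2: at (1.2, 1.2), ∇F = (8.4, 8.4) → (1.2, 1.2) − 0.2·(8.4, 8.4) = (-0.48, -0.48)
Step 3: at (-0.48, -0.48), ∇F = (-3.36, -3.36) → (-0.48, -0.48) − 0.2·(-3.36, -3.36) = (0.192, 0.192)
∂F/∂u at (0.192, 0.192) = 1.344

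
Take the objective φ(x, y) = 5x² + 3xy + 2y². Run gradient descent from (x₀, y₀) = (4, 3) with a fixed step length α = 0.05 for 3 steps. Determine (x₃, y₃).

∇φ = (10x + 3y, 3x + 4y)
Step 1: at (4, 3), ∇φ = (49, 24) → (4, 3) − 0.05·(49, 24) = (1.55, 1.8)
Step 2: at (1.55, 1.8), ∇φ = (20.9, 11.85) → (1.55, 1.8) − 0.05·(20.9, 11.85) = (0.505, 1.2075)
Step 3: at (0.505, 1.2075), ∇φ = (8.6725, 6.345) → (0.505, 1.2075) − 0.05·(8.6725, 6.345) = (0.071375, 0.89025)

(0.071375, 0.89025)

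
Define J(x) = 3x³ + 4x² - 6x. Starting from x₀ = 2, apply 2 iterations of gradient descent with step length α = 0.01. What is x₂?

J′(x) = 9x² + 8x - 6
Step 1: J′(2) = 46; x₁ = 2 − 0.01·46 = 1.54
Step 2: J′(1.54) = 27.6644; x₂ = 1.54 − 0.01·27.6644 = 1.263356

1.263356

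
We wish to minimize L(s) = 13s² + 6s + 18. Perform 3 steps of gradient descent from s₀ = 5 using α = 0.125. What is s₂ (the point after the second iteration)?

26.25

L′(s) = 26s + 6
Step 1: L′(5) = 136; s₁ = 5 − 0.125·136 = -12
Step 2: L′(-12) = -306; s₂ = -12 − 0.125·(-306) = 26.25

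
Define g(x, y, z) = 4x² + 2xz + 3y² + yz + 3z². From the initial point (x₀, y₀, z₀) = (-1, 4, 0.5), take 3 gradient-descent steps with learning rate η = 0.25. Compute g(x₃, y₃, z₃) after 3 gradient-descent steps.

∇g = (8x + 2z, 6y + z, 2x + y + 6z)
(x₁, y₁, z₁) = (-1, 4, 0.5) − 0.25·(-7, 24.5, 5) = (0.75, -2.125, -0.75)
(x₂, y₂, z₂) = (0.75, -2.125, -0.75) − 0.25·(4.5, -13.5, -5.125) = (-0.375, 1.25, 0.53125)
(x₃, y₃, z₃) = (-0.375, 1.25, 0.53125) − 0.25·(-1.9375, 8.03125, 3.6875) = (0.109375, -0.7578125, -0.390625)
g(0.109375, -0.7578125, -0.390625) = 2.43902587890625

2.43902587890625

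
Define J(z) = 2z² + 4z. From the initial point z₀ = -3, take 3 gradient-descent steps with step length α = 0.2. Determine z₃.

-1.016

J′(z) = 4z + 4
Step 1: J′(-3) = -8; z₁ = -3 − 0.2·(-8) = -1.4
Step 2: J′(-1.4) = -1.6; z₂ = -1.4 − 0.2·(-1.6) = -1.08
Step 3: J′(-1.08) = -0.32; z₃ = -1.08 − 0.2·(-0.32) = -1.016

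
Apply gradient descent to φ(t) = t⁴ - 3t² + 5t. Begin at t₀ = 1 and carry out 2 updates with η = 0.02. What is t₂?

0.88635328

φ′(t) = 4t³ - 6t + 5
Step 1: φ′(1) = 3; t₁ = 1 − 0.02·3 = 0.94
Step 2: φ′(0.94) = 2.682336; t₂ = 0.94 − 0.02·2.682336 = 0.88635328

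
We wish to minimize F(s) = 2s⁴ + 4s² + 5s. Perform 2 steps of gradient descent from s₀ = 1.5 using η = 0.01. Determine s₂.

F′(s) = 8s³ + 8s + 5
Step 1: F′(1.5) = 44; s₁ = 1.5 − 0.01·44 = 1.06
Step 2: F′(1.06) = 23.008128; s₂ = 1.06 − 0.01·23.008128 = 0.82991872

0.82991872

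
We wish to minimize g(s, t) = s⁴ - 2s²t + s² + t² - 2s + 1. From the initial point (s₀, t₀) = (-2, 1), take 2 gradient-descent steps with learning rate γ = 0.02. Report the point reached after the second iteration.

(-1.20992, 1.1536)

∇g = (4s³ - 4st + 2s - 2, -2s² + 2t)
(s₁, t₁) = (-2, 1) − 0.02·(-30, -6) = (-1.4, 1.12)
(s₂, t₂) = (-1.4, 1.12) − 0.02·(-9.504, -1.68) = (-1.20992, 1.1536)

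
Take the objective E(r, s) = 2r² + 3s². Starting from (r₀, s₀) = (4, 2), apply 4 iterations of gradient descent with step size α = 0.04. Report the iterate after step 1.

∇E = (4r, 6s)
(r₁, s₁) = (4, 2) − 0.04·(16, 12) = (3.36, 1.52)

(3.36, 1.52)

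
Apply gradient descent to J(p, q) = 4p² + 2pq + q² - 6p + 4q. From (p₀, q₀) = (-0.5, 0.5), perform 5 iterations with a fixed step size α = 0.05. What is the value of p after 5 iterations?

∇J = (8p + 2q - 6, 2p + 2q + 4)
Step 1: at (-0.5, 0.5), ∇J = (-9, 4) → (-0.5, 0.5) − 0.05·(-9, 4) = (-0.05, 0.3)
Step 2: at (-0.05, 0.3), ∇J = (-5.8, 4.5) → (-0.05, 0.3) − 0.05·(-5.8, 4.5) = (0.24, 0.075)
Step 3: at (0.24, 0.075), ∇J = (-3.93, 4.63) → (0.24, 0.075) − 0.05·(-3.93, 4.63) = (0.4365, -0.1565)
Step 4: at (0.4365, -0.1565), ∇J = (-2.821, 4.56) → (0.4365, -0.1565) − 0.05·(-2.821, 4.56) = (0.57755, -0.3845)
Step 5: at (0.57755, -0.3845), ∇J = (-2.1486, 4.3861) → (0.57755, -0.3845) − 0.05·(-2.1486, 4.3861) = (0.68498, -0.603805)
p = 0.68498

0.68498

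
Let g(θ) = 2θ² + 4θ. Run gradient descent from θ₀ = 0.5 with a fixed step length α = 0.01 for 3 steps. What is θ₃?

0.327104

g′(θ) = 4θ + 4
θ₁ = 0.5 − 0.01·6 = 0.44
θ₂ = 0.44 − 0.01·5.76 = 0.3824
θ₃ = 0.3824 − 0.01·5.5296 = 0.327104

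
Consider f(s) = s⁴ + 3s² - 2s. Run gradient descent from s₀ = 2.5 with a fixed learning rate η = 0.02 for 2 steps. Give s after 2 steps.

f′(s) = 4s³ + 6s - 2
Step 1: f′(2.5) = 75.5; s₁ = 2.5 − 0.02·75.5 = 0.99
Step 2: f′(0.99) = 7.821196; s₂ = 0.99 − 0.02·7.821196 = 0.83357608

0.83357608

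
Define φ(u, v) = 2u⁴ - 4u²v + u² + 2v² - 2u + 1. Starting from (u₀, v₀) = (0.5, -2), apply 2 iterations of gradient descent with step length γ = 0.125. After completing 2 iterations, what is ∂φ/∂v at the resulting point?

∇φ = (8u³ - 8uv + 2u - 2, -4u² + 4v)
Step 1: at (0.5, -2), ∇φ = (8, -9) → (0.5, -2) − 0.125·(8, -9) = (-0.5, -0.875)
Step 2: at (-0.5, -0.875), ∇φ = (-7.5, -4.5) → (-0.5, -0.875) − 0.125·(-7.5, -4.5) = (0.4375, -0.3125)
∂φ/∂v at (0.4375, -0.3125) = -2.015625

-2.015625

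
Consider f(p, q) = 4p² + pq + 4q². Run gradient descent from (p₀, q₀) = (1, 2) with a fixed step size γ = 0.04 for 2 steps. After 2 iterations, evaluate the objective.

∇f = (8p + q, p + 8q)
Step 1: at (1, 2), ∇f = (10, 17) → (1, 2) − 0.04·(10, 17) = (0.6, 1.32)
Step 2: at (0.6, 1.32), ∇f = (6.12, 11.16) → (0.6, 1.32) − 0.04·(6.12, 11.16) = (0.3552, 0.8736)
f(0.3552, 0.8736) = 3.86767872

3.86767872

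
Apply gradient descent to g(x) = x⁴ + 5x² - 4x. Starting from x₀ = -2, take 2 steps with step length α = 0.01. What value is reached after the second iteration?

-1.13656064

g′(x) = 4x³ + 10x - 4
x₁ = -2 − 0.01·(-56) = -1.44
x₂ = -1.44 − 0.01·(-30.343936) = -1.13656064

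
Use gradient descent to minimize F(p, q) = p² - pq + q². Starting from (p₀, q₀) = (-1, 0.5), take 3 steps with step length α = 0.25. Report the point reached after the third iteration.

∇F = (2p - q, -p + 2q)
(p₁, q₁) = (-1, 0.5) − 0.25·(-2.5, 2) = (-0.375, 0)
(p₂, q₂) = (-0.375, 0) − 0.25·(-0.75, 0.375) = (-0.1875, -0.09375)
(p₃, q₃) = (-0.1875, -0.09375) − 0.25·(-0.28125, 0) = (-0.1171875, -0.09375)

(-0.1171875, -0.09375)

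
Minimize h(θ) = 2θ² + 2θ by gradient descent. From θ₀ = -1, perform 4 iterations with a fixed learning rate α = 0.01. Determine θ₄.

-0.92467328

h′(θ) = 4θ + 2
θ₁ = -1 − 0.01·(-2) = -0.98
θ₂ = -0.98 − 0.01·(-1.92) = -0.9608
θ₃ = -0.9608 − 0.01·(-1.8432) = -0.942368
θ₄ = -0.942368 − 0.01·(-1.769472) = -0.92467328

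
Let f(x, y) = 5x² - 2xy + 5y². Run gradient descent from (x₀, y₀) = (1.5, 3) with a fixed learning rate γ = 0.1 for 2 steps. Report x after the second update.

0.06

∇f = (10x - 2y, -2x + 10y)
(x₁, y₁) = (1.5, 3) − 0.1·(9, 27) = (0.6, 0.3)
(x₂, y₂) = (0.6, 0.3) − 0.1·(5.4, 1.8) = (0.06, 0.12)
x = 0.06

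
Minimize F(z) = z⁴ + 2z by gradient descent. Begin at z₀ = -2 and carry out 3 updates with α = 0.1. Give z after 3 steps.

0.1744

F′(z) = 4z³ + 2
Step 1: F′(-2) = -30; z₁ = -2 − 0.1·(-30) = 1
Step 2: F′(1) = 6; z₂ = 1 − 0.1·6 = 0.4
Step 3: F′(0.4) = 2.256; z₃ = 0.4 − 0.1·2.256 = 0.1744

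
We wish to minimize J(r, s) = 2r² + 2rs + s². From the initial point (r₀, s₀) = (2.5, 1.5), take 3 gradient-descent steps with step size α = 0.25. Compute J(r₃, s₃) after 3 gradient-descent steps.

∇J = (4r + 2s, 2r + 2s)
Step 1: at (2.5, 1.5), ∇J = (13, 8) → (2.5, 1.5) − 0.25·(13, 8) = (-0.75, -0.5)
Step 2: at (-0.75, -0.5), ∇J = (-4, -2.5) → (-0.75, -0.5) − 0.25·(-4, -2.5) = (0.25, 0.125)
Step 3: at (0.25, 0.125), ∇J = (1.25, 0.75) → (0.25, 0.125) − 0.25·(1.25, 0.75) = (-0.0625, -0.0625)
J(-0.0625, -0.0625) = 0.01953125

0.01953125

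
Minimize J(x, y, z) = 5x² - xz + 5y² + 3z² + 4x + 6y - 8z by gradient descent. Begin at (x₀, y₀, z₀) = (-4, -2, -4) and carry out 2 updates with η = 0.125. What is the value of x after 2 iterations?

-0.5625

∇J = (10x - z + 4, 10y + 6, -x + 6z - 8)
Step 1: at (-4, -2, -4), ∇J = (-32, -14, -28) → (-4, -2, -4) − 0.125·(-32, -14, -28) = (0, -0.25, -0.5)
Step 2: at (0, -0.25, -0.5), ∇J = (4.5, 3.5, -11) → (0, -0.25, -0.5) − 0.125·(4.5, 3.5, -11) = (-0.5625, -0.6875, 0.875)
x = -0.5625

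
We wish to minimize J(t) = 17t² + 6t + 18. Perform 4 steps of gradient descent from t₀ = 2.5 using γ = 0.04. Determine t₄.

J′(t) = 34t + 6
Step 1: J′(2.5) = 91; t₁ = 2.5 − 0.04·91 = -1.14
Step 2: J′(-1.14) = -32.76; t₂ = -1.14 − 0.04·(-32.76) = 0.1704
Step 3: J′(0.1704) = 11.7936; t₃ = 0.1704 − 0.04·11.7936 = -0.301344
Step 4: J′(-0.301344) = -4.245696; t₄ = -0.301344 − 0.04·(-4.245696) = -0.13151616

-0.13151616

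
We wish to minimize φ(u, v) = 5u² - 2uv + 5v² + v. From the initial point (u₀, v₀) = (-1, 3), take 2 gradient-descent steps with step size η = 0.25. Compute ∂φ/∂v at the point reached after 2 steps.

∇φ = (10u - 2v, -2u + 10v + 1)
(u₁, v₁) = (-1, 3) − 0.25·(-16, 33) = (3, -5.25)
(u₂, v₂) = (3, -5.25) − 0.25·(40.5, -57.5) = (-7.125, 9.125)
∂φ/∂v at (-7.125, 9.125) = 106.5

106.5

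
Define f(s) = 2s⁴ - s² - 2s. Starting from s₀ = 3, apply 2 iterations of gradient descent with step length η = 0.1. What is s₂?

4490.6416

f′(s) = 8s³ - 2s - 2
s₁ = 3 − 0.1·208 = -17.8
s₂ = -17.8 − 0.1·(-45084.416) = 4490.6416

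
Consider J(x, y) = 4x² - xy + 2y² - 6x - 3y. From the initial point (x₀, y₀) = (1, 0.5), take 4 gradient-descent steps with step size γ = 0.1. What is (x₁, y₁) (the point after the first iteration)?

(0.85, 0.7)

∇J = (8x - y - 6, -x + 4y - 3)
Step 1: at (1, 0.5), ∇J = (1.5, -2) → (1, 0.5) − 0.1·(1.5, -2) = (0.85, 0.7)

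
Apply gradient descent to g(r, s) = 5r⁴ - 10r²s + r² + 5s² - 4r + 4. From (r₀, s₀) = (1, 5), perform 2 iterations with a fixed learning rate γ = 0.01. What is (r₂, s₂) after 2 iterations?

(2.2922864, 4.47124)

∇g = (20r³ - 20rs + 2r - 4, -10r² + 10s)
Step 1: at (1, 5), ∇g = (-82, 40) → (1, 5) − 0.01·(-82, 40) = (1.82, 4.6)
Step 2: at (1.82, 4.6), ∇g = (-47.22864, 12.876) → (1.82, 4.6) − 0.01·(-47.22864, 12.876) = (2.2922864, 4.47124)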